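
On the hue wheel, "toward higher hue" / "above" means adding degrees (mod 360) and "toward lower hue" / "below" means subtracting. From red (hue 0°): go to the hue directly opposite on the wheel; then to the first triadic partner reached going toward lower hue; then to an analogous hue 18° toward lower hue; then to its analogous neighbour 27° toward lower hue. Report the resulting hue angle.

15°

complement +180°: 0 + 180 = 180°
triadic ↓ −120°: 180 − 120 = 60°
analog 18° ↓ −18°: 60 − 18 = 42°
analog 27° ↓ −27°: 42 − 27 = 15°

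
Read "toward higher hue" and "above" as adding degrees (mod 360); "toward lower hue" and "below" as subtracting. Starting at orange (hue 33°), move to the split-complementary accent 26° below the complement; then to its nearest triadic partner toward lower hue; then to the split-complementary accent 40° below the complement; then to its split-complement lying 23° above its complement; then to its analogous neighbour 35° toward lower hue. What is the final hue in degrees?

15°

+154° (split-comp 26° ↓): 33 + 154 = 187°
−120° (triadic ↓): 187 − 120 = 67°
+140° (split-comp 40° ↓): 67 + 140 = 207°
+203° (split-comp 23° ↑): 207 + 203 = 410 → 410 − 360 = 50°
−35° (analog 35° ↓): 50 − 35 = 15°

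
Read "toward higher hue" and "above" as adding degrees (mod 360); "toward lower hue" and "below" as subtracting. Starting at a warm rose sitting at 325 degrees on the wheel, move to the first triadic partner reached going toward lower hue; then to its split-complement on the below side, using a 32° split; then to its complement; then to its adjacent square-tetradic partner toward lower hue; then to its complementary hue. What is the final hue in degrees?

−120° (triadic ↓): 325 − 120 = 205°
+148° (split-comp 32° ↓): 205 + 148 = 353°
+180° (complement): 353 + 180 = 533 → 533 − 360 = 173°
−90° (square ↓): 173 − 90 = 83°
+180° (complement): 83 + 180 = 263°

263°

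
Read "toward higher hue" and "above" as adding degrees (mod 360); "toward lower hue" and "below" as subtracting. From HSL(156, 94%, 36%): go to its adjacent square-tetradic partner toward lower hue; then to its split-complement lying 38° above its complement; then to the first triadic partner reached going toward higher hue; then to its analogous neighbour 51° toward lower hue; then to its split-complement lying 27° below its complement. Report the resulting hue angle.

146°

square ↓ −90°: 156 − 90 = 66°
split-comp 38° ↑ +218°: 66 + 218 = 284°
triadic ↑ +120°: 284 + 120 = 404 → 404 − 360 = 44°
analog 51° ↓ −51°: 44 − 51 = -7 → -7 + 360 = 353°
split-comp 27° ↓ +153°: 353 + 153 = 506 → 506 − 360 = 146°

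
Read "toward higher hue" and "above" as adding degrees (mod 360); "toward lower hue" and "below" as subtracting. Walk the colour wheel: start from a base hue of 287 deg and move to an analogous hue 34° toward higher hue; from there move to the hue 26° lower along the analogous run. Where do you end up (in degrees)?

295°

analog 34° ↑ +34°: 287 + 34 = 321°
analog 26° ↓ −26°: 321 − 26 = 295°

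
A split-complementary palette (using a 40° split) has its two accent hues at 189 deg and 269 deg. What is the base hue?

49°

The accents sit 40° either side of the complement, so the complement is their short-arc midpoint on the wheel.
Short-arc midpoint of 189° and 269°: 229°.
Base is 180° from the complement: 229 − 180 = 49°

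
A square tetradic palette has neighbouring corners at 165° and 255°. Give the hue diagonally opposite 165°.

A square tetradic scheme places four hues 90° apart; opposite corners are 180° apart.
165 + 180 = 345°

345°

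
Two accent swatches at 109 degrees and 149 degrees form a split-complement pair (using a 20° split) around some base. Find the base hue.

309°

The accents sit 20° either side of the complement, so the complement is their short-arc midpoint on the wheel.
Short-arc midpoint of 109° and 149°: 129°.
Base is 180° from the complement: 129 − 180 = -51 → -51 + 360 = 309°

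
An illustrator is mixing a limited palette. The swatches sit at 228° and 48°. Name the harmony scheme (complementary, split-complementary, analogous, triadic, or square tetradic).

complementary

Sort the hues: 48°, 228°.
Successive gaps around the wheel: 180°, 180°.
Two hues 180° apart are complementary.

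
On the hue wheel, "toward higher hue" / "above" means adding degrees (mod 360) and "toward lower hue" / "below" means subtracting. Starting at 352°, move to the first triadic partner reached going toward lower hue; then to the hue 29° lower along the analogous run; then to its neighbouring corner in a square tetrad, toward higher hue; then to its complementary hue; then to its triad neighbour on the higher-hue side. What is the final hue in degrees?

352 − 120 = 232°   (triadic ↓)
232 − 29 = 203°   (analog 29° ↓)
203 + 90 = 293°   (square ↑)
293 + 180 = 473 → 473 − 360 = 113°   (complement)
113 + 120 = 233°   (triadic ↑)

233°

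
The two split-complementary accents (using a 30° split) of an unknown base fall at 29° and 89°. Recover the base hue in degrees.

239°

The accents sit 30° either side of the complement, so the complement is their short-arc midpoint on the wheel.
Short-arc midpoint of 29° and 89°: 59°.
Base is 180° from the complement: 59 − 180 = -121 → -121 + 360 = 239°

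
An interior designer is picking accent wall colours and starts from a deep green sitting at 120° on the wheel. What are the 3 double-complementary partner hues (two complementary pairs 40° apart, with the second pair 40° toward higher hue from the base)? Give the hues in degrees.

160°, 300°, 340°

120 + 40 = 160°
120 + 180 = 300°
120 + 220 = 340°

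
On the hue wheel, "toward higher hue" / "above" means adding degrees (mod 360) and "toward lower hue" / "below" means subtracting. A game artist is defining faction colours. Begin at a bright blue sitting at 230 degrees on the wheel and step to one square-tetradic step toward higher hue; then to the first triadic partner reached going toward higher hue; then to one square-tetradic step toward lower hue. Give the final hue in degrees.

square ↑ +90°: 230 + 90 = 320°
triadic ↑ +120°: 320 + 120 = 440 → 440 − 360 = 80°
square ↓ −90°: 80 − 90 = -10 → -10 + 360 = 350°

350°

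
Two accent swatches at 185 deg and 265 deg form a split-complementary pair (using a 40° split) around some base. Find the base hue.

45°

The accents sit 40° either side of the complement, so the complement is their short-arc midpoint on the wheel.
Short-arc midpoint of 185° and 265°: 225°.
Base is 180° from the complement: 225 − 180 = 45°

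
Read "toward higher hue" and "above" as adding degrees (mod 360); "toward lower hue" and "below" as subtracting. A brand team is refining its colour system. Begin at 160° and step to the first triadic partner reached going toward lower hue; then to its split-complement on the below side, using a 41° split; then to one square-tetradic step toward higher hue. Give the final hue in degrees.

−120° (triadic ↓): 160 − 120 = 40°
+139° (split-comp 41° ↓): 40 + 139 = 179°
+90° (square ↑): 179 + 90 = 269°

269°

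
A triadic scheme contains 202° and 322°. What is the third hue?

82°

A triad spaces three hues 120° apart.
The full set is {82°, 202°, 322°}.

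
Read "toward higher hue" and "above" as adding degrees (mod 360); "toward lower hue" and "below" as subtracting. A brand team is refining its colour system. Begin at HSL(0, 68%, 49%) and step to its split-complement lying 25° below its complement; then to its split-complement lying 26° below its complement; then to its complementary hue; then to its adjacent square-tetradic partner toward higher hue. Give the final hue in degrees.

+155° (split-comp 25° ↓): 0 + 155 = 155°
+154° (split-comp 26° ↓): 155 + 154 = 309°
+180° (complement): 309 + 180 = 489 → 489 − 360 = 129°
+90° (square ↑): 129 + 90 = 219°

219°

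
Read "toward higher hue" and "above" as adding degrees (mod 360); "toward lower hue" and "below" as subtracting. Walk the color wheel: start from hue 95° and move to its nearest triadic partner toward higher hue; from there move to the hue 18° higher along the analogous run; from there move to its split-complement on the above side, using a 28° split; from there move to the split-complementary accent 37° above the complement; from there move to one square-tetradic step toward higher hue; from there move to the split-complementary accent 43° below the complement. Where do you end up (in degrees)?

165°

triadic ↑ +120°: 95 + 120 = 215°
analog 18° ↑ +18°: 215 + 18 = 233°
split-comp 28° ↑ +208°: 233 + 208 = 441 → 441 − 360 = 81°
split-comp 37° ↑ +217°: 81 + 217 = 298°
square ↑ +90°: 298 + 90 = 388 → 388 − 360 = 28°
split-comp 43° ↓ +137°: 28 + 137 = 165°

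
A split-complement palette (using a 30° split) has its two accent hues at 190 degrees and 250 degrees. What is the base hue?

The accents sit 30° either side of the complement, so the complement is their short-arc midpoint on the wheel.
Short-arc midpoint of 190° and 250°: 220°.
Base is 180° from the complement: 220 − 180 = 40°

40°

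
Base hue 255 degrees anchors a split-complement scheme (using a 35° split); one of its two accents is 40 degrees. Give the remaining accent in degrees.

Split-complementary hues sit 35° either side of the complement.
Complement of the base 255°: 255 + 180 = 435 → 435 − 360 = 75°
The given accent 40° is 35° one side of 75°; the other accent sits 35° the other side: 75 + 35 = 110°

110°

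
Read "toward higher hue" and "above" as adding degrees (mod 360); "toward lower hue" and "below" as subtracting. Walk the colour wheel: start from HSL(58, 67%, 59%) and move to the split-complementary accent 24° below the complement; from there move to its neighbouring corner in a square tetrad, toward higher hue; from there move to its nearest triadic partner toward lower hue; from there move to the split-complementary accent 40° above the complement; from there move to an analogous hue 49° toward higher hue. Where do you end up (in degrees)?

93°

58 + 156 = 214°   (split-comp 24° ↓)
214 + 90 = 304°   (square ↑)
304 − 120 = 184°   (triadic ↓)
184 + 220 = 404 → 404 − 360 = 44°   (split-comp 40° ↑)
44 + 49 = 93°   (analog 49° ↑)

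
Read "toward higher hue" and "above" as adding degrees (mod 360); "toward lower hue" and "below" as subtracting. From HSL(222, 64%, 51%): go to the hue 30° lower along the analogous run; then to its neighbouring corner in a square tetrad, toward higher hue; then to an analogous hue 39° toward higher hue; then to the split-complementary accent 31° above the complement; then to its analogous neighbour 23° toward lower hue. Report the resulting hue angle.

149°

analog 30° ↓ −30°: 222 − 30 = 192°
square ↑ +90°: 192 + 90 = 282°
analog 39° ↑ +39°: 282 + 39 = 321°
split-comp 31° ↑ +211°: 321 + 211 = 532 → 532 − 360 = 172°
analog 23° ↓ −23°: 172 − 23 = 149°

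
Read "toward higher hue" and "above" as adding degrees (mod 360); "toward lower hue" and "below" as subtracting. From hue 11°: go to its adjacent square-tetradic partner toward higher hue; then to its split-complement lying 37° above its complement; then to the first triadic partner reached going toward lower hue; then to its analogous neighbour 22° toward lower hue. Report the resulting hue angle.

+90° (square ↑): 11 + 90 = 101°
+217° (split-comp 37° ↑): 101 + 217 = 318°
−120° (triadic ↓): 318 − 120 = 198°
−22° (analog 22° ↓): 198 − 22 = 176°

176°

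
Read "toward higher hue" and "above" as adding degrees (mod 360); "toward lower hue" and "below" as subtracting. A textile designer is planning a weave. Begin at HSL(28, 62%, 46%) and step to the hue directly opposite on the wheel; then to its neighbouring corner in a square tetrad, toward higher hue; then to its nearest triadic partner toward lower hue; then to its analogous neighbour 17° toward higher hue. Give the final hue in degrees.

28 + 180 = 208°   (complement)
208 + 90 = 298°   (square ↑)
298 − 120 = 178°   (triadic ↓)
178 + 17 = 195°   (analog 17° ↑)

195°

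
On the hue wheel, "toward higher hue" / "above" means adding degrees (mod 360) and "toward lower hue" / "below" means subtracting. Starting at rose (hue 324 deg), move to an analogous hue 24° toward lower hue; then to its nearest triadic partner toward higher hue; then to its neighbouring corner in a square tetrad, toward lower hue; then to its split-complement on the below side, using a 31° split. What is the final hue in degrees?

324 − 24 = 300°   (analog 24° ↓)
300 + 120 = 420 → 420 − 360 = 60°   (triadic ↑)
60 − 90 = -30 → -30 + 360 = 330°   (square ↓)
330 + 149 = 479 → 479 − 360 = 119°   (split-comp 31° ↓)

119°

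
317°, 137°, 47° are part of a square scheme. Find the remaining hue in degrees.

227°

A square tetradic scheme places four hues every 90°.
The full set through 47° is {47°, 137°, 227°, 317°}.
Given {47°, 137°, 317°}, the missing hue is 227°.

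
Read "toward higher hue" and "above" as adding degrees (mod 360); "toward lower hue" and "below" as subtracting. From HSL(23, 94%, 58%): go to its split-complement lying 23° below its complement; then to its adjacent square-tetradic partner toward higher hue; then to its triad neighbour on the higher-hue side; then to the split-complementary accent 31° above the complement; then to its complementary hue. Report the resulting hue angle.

+157° (split-comp 23° ↓): 23 + 157 = 180°
+90° (square ↑): 180 + 90 = 270°
+120° (triadic ↑): 270 + 120 = 390 → 390 − 360 = 30°
+211° (split-comp 31° ↑): 30 + 211 = 241°
+180° (complement): 241 + 180 = 421 → 421 − 360 = 61°

61°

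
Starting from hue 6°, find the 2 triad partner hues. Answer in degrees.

A triad places three hues 120° apart.
6 + 120 = 126°
6 + 240 = 246°

126° and 246°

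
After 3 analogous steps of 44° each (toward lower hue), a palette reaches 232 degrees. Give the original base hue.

4°

3 steps of 44° (toward lower hue) give a net shift of −132°.
Start = end − shift: 232 + 132 = 364 → 364 − 360 = 4°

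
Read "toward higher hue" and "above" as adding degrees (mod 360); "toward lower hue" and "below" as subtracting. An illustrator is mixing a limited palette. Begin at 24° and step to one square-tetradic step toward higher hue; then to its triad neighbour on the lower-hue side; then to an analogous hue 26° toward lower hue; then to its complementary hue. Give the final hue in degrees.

square ↑ +90°: 24 + 90 = 114°
triadic ↓ −120°: 114 − 120 = -6 → -6 + 360 = 354°
analog 26° ↓ −26°: 354 − 26 = 328°
complement +180°: 328 + 180 = 508 → 508 − 360 = 148°

148°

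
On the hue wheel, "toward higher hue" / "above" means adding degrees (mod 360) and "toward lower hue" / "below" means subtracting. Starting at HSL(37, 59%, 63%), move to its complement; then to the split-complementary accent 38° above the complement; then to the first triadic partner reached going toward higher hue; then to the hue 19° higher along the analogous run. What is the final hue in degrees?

214°

complement +180°: 37 + 180 = 217°
split-comp 38° ↑ +218°: 217 + 218 = 435 → 435 − 360 = 75°
triadic ↑ +120°: 75 + 120 = 195°
analog 19° ↑ +19°: 195 + 19 = 214°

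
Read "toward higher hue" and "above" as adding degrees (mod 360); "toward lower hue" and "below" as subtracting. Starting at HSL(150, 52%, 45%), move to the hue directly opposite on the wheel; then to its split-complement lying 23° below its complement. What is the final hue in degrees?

127°

+180° (complement): 150 + 180 = 330°
+157° (split-comp 23° ↓): 330 + 157 = 487 → 487 − 360 = 127°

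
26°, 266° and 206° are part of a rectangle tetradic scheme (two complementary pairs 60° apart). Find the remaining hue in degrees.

86°

A rectangular tetradic uses two complementary pairs 60° apart: offsets 0°, 60°, 180°, 240°.
Among {26°, 206°, 266°}, 26° and 206° are a 180° pair.
The remaining hue 266° needs its own complement: 266 + 180 = 446 → 446 − 360 = 86°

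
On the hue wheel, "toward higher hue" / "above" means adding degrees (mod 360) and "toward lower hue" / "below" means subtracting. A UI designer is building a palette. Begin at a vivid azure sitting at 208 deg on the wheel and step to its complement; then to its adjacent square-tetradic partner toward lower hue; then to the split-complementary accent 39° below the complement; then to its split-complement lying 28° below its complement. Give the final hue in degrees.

complement +180°: 208 + 180 = 388 → 388 − 360 = 28°
square ↓ −90°: 28 − 90 = -62 → -62 + 360 = 298°
split-comp 39° ↓ +141°: 298 + 141 = 439 → 439 − 360 = 79°
split-comp 28° ↓ +152°: 79 + 152 = 231°

231°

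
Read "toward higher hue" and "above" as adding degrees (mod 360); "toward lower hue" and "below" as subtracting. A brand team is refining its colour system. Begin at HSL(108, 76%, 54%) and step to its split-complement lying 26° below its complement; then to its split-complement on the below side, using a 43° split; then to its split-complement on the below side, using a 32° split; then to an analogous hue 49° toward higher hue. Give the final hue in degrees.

split-comp 26° ↓ +154°: 108 + 154 = 262°
split-comp 43° ↓ +137°: 262 + 137 = 399 → 399 − 360 = 39°
split-comp 32° ↓ +148°: 39 + 148 = 187°
analog 49° ↑ +49°: 187 + 49 = 236°

236°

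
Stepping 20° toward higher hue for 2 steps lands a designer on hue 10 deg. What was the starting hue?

330°

2 steps of 20° (toward higher hue) give a net shift of +40°.
Start = end − shift: 10 − 40 = -30 → -30 + 360 = 330°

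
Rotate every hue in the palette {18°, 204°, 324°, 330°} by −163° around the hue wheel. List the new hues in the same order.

215°, 41°, 161°, 167°

18 − 163 = -145 → -145 + 360 = 215°
204 − 163 = 41°
324 − 163 = 161°
330 − 163 = 167°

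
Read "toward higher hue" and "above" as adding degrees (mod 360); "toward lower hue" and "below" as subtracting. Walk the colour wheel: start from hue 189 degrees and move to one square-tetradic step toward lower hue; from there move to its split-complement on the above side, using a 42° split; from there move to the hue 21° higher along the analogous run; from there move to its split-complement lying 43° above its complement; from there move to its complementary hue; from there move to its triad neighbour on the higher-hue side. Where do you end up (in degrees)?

−90° (square ↓): 189 − 90 = 99°
+222° (split-comp 42° ↑): 99 + 222 = 321°
+21° (analog 21° ↑): 321 + 21 = 342°
+223° (split-comp 43° ↑): 342 + 223 = 565 → 565 − 360 = 205°
+180° (complement): 205 + 180 = 385 → 385 − 360 = 25°
+120° (triadic ↑): 25 + 120 = 145°

145°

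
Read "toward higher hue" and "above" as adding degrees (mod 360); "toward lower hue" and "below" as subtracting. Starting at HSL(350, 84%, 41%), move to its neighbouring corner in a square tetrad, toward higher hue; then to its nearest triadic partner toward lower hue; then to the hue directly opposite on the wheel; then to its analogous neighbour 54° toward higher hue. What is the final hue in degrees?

+90° (square ↑): 350 + 90 = 440 → 440 − 360 = 80°
−120° (triadic ↓): 80 − 120 = -40 → -40 + 360 = 320°
+180° (complement): 320 + 180 = 500 → 500 − 360 = 140°
+54° (analog 54° ↑): 140 + 54 = 194°

194°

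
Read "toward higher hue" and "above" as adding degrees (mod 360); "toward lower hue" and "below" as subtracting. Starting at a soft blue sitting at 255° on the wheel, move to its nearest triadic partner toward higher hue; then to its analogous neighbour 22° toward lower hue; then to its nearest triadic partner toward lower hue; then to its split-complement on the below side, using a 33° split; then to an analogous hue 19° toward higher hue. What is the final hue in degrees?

+120° (triadic ↑): 255 + 120 = 375 → 375 − 360 = 15°
−22° (analog 22° ↓): 15 − 22 = -7 → -7 + 360 = 353°
−120° (triadic ↓): 353 − 120 = 233°
+147° (split-comp 33° ↓): 233 + 147 = 380 → 380 − 360 = 20°
+19° (analog 19° ↑): 20 + 19 = 39°

39°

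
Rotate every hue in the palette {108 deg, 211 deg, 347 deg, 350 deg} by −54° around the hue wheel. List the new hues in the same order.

108 − 54 = 54°
211 − 54 = 157°
347 − 54 = 293°
350 − 54 = 296°

54°, 157°, 293°, 296°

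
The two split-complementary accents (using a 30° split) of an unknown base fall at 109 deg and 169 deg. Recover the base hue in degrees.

319°

The accents sit 30° either side of the complement, so the complement is their short-arc midpoint on the wheel.
Short-arc midpoint of 109° and 169°: 139°.
Base is 180° from the complement: 139 − 180 = -41 → -41 + 360 = 319°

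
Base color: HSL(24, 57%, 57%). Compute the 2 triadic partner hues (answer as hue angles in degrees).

A triad places three hues 120° apart.
24 + 120 = 144°
24 + 240 = 264°

144° and 264°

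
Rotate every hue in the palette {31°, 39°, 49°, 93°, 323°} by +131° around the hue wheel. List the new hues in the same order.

31 + 131 = 162°
39 + 131 = 170°
49 + 131 = 180°
93 + 131 = 224°
323 + 131 = 454 → 454 − 360 = 94°

162°, 170°, 180°, 224°, 94°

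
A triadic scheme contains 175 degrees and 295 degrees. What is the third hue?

55°

A triad spaces three hues 120° apart.
The full set is {55°, 175°, 295°}.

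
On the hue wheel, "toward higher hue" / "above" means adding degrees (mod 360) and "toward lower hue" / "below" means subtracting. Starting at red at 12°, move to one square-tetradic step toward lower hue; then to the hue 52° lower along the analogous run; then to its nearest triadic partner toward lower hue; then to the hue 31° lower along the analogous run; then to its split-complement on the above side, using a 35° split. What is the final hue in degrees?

294°

12 − 90 = -78 → -78 + 360 = 282°   (square ↓)
282 − 52 = 230°   (analog 52° ↓)
230 − 120 = 110°   (triadic ↓)
110 − 31 = 79°   (analog 31° ↓)
79 + 215 = 294°   (split-comp 35° ↑)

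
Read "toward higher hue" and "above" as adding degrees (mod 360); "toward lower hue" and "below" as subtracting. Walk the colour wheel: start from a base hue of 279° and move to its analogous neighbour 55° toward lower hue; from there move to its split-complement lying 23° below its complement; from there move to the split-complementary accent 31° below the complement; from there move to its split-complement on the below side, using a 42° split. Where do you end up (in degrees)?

−55° (analog 55° ↓): 279 − 55 = 224°
+157° (split-comp 23° ↓): 224 + 157 = 381 → 381 − 360 = 21°
+149° (split-comp 31° ↓): 21 + 149 = 170°
+138° (split-comp 42° ↓): 170 + 138 = 308°

308°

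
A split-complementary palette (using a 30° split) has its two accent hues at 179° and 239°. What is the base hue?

The accents sit 30° either side of the complement, so the complement is their short-arc midpoint on the wheel.
Short-arc midpoint of 179° and 239°: 209°.
Base is 180° from the complement: 209 − 180 = 29°

29°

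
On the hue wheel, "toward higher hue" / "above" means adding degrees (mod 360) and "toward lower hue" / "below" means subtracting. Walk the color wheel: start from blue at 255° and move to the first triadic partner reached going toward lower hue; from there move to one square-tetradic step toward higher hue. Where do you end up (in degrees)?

225°

−120° (triadic ↓): 255 − 120 = 135°
+90° (square ↑): 135 + 90 = 225°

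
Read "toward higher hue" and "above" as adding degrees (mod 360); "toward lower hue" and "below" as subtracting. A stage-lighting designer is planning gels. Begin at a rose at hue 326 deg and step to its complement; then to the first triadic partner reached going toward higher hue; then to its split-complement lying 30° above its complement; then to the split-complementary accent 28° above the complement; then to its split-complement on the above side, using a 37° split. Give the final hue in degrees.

181°

326 + 180 = 506 → 506 − 360 = 146°   (complement)
146 + 120 = 266°   (triadic ↑)
266 + 210 = 476 → 476 − 360 = 116°   (split-comp 30° ↑)
116 + 208 = 324°   (split-comp 28° ↑)
324 + 217 = 541 → 541 − 360 = 181°   (split-comp 37° ↑)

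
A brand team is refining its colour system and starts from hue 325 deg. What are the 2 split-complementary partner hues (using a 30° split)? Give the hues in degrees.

115° and 175°

Complement of 325 deg: 325 + 180 = 505 → 505 − 360 = 145°
145 − 30 = 115°
145 + 30 = 175°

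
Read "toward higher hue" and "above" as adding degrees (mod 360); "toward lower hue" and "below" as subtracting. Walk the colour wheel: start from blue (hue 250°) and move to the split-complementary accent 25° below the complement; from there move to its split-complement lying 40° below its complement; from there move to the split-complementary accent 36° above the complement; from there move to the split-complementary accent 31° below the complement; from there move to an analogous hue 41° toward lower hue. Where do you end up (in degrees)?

250 + 155 = 405 → 405 − 360 = 45°   (split-comp 25° ↓)
45 + 140 = 185°   (split-comp 40° ↓)
185 + 216 = 401 → 401 − 360 = 41°   (split-comp 36° ↑)
41 + 149 = 190°   (split-comp 31° ↓)
190 − 41 = 149°   (analog 41° ↓)

149°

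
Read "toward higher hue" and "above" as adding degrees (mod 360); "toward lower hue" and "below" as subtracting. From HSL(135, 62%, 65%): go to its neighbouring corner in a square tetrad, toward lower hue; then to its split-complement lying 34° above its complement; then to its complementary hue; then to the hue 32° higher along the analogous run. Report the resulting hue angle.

square ↓ −90°: 135 − 90 = 45°
split-comp 34° ↑ +214°: 45 + 214 = 259°
complement +180°: 259 + 180 = 439 → 439 − 360 = 79°
analog 32° ↑ +32°: 79 + 32 = 111°

111°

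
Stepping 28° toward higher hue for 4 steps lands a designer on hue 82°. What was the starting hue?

330°

4 steps of 28° (toward higher hue) give a net shift of +112°.
Start = end − shift: 82 − 112 = -30 → -30 + 360 = 330°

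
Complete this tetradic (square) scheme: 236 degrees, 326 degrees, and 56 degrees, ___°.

146°

A square tetradic scheme places four hues every 90°.
The full set through 56° is {56°, 146°, 236°, 326°}.
Given {56°, 236°, 326°}, the missing hue is 146°.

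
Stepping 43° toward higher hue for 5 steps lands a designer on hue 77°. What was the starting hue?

5 steps of 43° (toward higher hue) give a net shift of +215°.
Start = end − shift: 77 − 215 = -138 → -138 + 360 = 222°

222°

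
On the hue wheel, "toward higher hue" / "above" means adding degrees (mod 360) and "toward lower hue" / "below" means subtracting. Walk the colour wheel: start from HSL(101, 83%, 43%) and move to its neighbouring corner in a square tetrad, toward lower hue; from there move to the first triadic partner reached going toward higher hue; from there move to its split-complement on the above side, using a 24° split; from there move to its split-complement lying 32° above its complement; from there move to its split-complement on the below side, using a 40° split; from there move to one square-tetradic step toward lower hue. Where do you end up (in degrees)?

square ↓ −90°: 101 − 90 = 11°
triadic ↑ +120°: 11 + 120 = 131°
split-comp 24° ↑ +204°: 131 + 204 = 335°
split-comp 32° ↑ +212°: 335 + 212 = 547 → 547 − 360 = 187°
split-comp 40° ↓ +140°: 187 + 140 = 327°
square ↓ −90°: 327 − 90 = 237°

237°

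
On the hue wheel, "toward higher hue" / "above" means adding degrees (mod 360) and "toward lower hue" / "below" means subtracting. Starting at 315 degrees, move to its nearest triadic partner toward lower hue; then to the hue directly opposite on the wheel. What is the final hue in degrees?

−120° (triadic ↓): 315 − 120 = 195°
+180° (complement): 195 + 180 = 375 → 375 − 360 = 15°

15°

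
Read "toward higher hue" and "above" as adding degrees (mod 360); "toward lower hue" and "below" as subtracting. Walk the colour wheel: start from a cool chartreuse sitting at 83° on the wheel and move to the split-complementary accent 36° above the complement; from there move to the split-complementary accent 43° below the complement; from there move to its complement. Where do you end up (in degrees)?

256°

split-comp 36° ↑ +216°: 83 + 216 = 299°
split-comp 43° ↓ +137°: 299 + 137 = 436 → 436 − 360 = 76°
complement +180°: 76 + 180 = 256°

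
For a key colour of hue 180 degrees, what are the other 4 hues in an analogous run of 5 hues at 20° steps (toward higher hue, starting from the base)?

200°, 220°, 240°, 260°

Analogous hues sit every 20° along the wheel.
180 + 20 = 200°
180 + 40 = 220°
180 + 60 = 240°
180 + 80 = 260°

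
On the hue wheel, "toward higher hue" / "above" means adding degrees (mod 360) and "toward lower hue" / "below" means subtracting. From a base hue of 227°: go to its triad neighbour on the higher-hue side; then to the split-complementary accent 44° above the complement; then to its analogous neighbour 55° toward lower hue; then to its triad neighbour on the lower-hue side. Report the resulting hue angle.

36°

+120° (triadic ↑): 227 + 120 = 347°
+224° (split-comp 44° ↑): 347 + 224 = 571 → 571 − 360 = 211°
−55° (analog 55° ↓): 211 − 55 = 156°
−120° (triadic ↓): 156 − 120 = 36°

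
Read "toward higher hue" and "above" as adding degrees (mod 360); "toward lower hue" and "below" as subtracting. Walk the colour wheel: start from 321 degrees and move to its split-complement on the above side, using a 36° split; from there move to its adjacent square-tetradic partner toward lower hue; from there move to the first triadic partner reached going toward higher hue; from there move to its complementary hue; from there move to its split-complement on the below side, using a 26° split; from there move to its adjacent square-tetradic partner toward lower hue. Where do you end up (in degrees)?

321 + 216 = 537 → 537 − 360 = 177°   (split-comp 36° ↑)
177 − 90 = 87°   (square ↓)
87 + 120 = 207°   (triadic ↑)
207 + 180 = 387 → 387 − 360 = 27°   (complement)
27 + 154 = 181°   (split-comp 26° ↓)
181 − 90 = 91°   (square ↓)

91°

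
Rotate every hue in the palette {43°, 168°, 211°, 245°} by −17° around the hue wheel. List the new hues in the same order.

43 − 17 = 26°
168 − 17 = 151°
211 − 17 = 194°
245 − 17 = 228°

26°, 151°, 194°, 228°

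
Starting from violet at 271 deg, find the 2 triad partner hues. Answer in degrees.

31° and 151°

A triad places three hues 120° apart.
271 + 120 = 391 → 391 − 360 = 31°
271 + 240 = 511 → 511 − 360 = 151°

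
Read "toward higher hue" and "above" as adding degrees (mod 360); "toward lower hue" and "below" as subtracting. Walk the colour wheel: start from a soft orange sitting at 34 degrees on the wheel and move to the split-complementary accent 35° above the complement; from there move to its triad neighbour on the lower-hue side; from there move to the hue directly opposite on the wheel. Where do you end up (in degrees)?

309°

34 + 215 = 249°   (split-comp 35° ↑)
249 − 120 = 129°   (triadic ↓)
129 + 180 = 309°   (complement)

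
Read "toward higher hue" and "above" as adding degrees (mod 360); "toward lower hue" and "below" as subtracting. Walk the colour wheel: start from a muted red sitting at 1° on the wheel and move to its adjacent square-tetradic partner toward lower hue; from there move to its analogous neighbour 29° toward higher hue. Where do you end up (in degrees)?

300°

−90° (square ↓): 1 − 90 = -89 → -89 + 360 = 271°
+29° (analog 29° ↑): 271 + 29 = 300°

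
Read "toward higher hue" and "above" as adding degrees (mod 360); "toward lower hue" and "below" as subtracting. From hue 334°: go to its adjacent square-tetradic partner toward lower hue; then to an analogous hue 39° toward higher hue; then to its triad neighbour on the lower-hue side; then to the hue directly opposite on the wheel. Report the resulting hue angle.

343°

334 − 90 = 244°   (square ↓)
244 + 39 = 283°   (analog 39° ↑)
283 − 120 = 163°   (triadic ↓)
163 + 180 = 343°   (complement)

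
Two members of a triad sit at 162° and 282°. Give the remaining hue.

42°

A triad spaces three hues 120° apart.
The full set is {42°, 162°, 282°}.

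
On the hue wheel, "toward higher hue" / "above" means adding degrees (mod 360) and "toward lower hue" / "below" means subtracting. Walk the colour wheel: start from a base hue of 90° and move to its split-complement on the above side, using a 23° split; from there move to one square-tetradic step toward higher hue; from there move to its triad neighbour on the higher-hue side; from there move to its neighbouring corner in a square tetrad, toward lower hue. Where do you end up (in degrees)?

53°

90 + 203 = 293°   (split-comp 23° ↑)
293 + 90 = 383 → 383 − 360 = 23°   (square ↑)
23 + 120 = 143°   (triadic ↑)
143 − 90 = 53°   (square ↓)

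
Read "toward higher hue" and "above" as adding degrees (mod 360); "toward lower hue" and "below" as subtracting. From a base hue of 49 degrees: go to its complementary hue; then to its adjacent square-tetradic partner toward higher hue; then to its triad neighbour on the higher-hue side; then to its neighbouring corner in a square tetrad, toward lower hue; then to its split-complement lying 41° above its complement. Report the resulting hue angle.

210°

complement +180°: 49 + 180 = 229°
square ↑ +90°: 229 + 90 = 319°
triadic ↑ +120°: 319 + 120 = 439 → 439 − 360 = 79°
square ↓ −90°: 79 − 90 = -11 → -11 + 360 = 349°
split-comp 41° ↑ +221°: 349 + 221 = 570 → 570 − 360 = 210°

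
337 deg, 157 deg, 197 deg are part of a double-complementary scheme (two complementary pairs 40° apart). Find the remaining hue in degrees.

A rectangular tetradic uses two complementary pairs 40° apart: offsets 0°, 40°, 180°, 220°.
Among {157°, 197°, 337°}, 337° and 157° are a 180° pair.
The remaining hue 197° needs its own complement: 197 + 180 = 377 → 377 − 360 = 17°

17°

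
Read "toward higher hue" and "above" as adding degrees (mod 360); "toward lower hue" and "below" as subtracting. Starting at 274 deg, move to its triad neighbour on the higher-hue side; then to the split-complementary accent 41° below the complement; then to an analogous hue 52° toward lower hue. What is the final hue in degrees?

+120° (triadic ↑): 274 + 120 = 394 → 394 − 360 = 34°
+139° (split-comp 41° ↓): 34 + 139 = 173°
−52° (analog 52° ↓): 173 − 52 = 121°

121°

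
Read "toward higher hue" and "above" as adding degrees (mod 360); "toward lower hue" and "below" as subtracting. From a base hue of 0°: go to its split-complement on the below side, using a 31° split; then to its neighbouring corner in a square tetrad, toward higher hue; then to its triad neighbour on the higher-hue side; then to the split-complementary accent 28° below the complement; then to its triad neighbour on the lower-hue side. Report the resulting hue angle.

31°

+149° (split-comp 31° ↓): 0 + 149 = 149°
+90° (square ↑): 149 + 90 = 239°
+120° (triadic ↑): 239 + 120 = 359°
+152° (split-comp 28° ↓): 359 + 152 = 511 → 511 − 360 = 151°
−120° (triadic ↓): 151 − 120 = 31°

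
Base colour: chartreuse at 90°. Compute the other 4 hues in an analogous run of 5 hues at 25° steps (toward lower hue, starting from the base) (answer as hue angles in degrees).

65°, 40°, 15°, and 350°

Analogous hues sit every 25° along the wheel.
90 − 25 = 65°
90 − 50 = 40°
90 − 75 = 15°
90 − 100 = -10 → -10 + 360 = 350°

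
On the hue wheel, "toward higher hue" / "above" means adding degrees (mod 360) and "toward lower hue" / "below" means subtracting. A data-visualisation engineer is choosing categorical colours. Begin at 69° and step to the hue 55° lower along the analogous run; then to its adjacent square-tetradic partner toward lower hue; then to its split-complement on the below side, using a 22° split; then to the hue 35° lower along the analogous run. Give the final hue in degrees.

47°

analog 55° ↓ −55°: 69 − 55 = 14°
square ↓ −90°: 14 − 90 = -76 → -76 + 360 = 284°
split-comp 22° ↓ +158°: 284 + 158 = 442 → 442 − 360 = 82°
analog 35° ↓ −35°: 82 − 35 = 47°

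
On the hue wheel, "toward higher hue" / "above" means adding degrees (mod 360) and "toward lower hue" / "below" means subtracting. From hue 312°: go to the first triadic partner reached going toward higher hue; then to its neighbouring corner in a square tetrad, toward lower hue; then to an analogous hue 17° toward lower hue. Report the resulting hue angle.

+120° (triadic ↑): 312 + 120 = 432 → 432 − 360 = 72°
−90° (square ↓): 72 − 90 = -18 → -18 + 360 = 342°
−17° (analog 17° ↓): 342 − 17 = 325°

325°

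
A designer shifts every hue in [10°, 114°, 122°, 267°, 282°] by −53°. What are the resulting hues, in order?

317°, 61°, 69°, 214°, 229°

10 − 53 = -43 → -43 + 360 = 317°
114 − 53 = 61°
122 − 53 = 69°
267 − 53 = 214°
282 − 53 = 229°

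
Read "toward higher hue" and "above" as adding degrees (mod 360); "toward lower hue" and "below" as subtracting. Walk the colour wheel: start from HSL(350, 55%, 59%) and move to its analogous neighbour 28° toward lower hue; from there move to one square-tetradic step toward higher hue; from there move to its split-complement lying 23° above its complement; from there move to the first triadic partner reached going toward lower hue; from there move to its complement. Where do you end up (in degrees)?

analog 28° ↓ −28°: 350 − 28 = 322°
square ↑ +90°: 322 + 90 = 412 → 412 − 360 = 52°
split-comp 23° ↑ +203°: 52 + 203 = 255°
triadic ↓ −120°: 255 − 120 = 135°
complement +180°: 135 + 180 = 315°

315°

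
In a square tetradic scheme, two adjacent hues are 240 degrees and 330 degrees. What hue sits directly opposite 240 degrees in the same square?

60°

A square tetradic scheme places four hues 90° apart; opposite corners are 180° apart.
240 + 180 = 420 → 420 − 360 = 60°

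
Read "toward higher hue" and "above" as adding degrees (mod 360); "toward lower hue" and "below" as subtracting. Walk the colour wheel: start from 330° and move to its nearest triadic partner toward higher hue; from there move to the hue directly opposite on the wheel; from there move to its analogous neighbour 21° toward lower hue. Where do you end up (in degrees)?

249°

+120° (triadic ↑): 330 + 120 = 450 → 450 − 360 = 90°
+180° (complement): 90 + 180 = 270°
−21° (analog 21° ↓): 270 − 21 = 249°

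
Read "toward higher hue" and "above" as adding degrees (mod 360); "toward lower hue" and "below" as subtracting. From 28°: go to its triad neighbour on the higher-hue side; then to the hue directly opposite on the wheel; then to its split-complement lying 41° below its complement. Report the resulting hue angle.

+120° (triadic ↑): 28 + 120 = 148°
+180° (complement): 148 + 180 = 328°
+139° (split-comp 41° ↓): 328 + 139 = 467 → 467 − 360 = 107°

107°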